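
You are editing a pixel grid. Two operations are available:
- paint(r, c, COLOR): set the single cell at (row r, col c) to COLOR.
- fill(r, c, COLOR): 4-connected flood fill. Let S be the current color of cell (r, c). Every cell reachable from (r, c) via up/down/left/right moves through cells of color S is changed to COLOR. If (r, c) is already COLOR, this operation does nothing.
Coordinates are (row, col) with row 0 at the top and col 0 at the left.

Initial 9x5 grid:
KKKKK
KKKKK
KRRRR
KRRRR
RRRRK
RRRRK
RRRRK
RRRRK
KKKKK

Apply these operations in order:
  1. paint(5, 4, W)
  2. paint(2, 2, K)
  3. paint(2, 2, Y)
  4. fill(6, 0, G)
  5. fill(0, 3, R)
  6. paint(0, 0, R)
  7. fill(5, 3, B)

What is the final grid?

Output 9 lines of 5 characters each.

Answer: RRRRR
RRRRR
RBYBB
RBBBB
BBBBK
BBBBW
BBBBK
BBBBK
KKKKK

Derivation:
After op 1 paint(5,4,W):
KKKKK
KKKKK
KRRRR
KRRRR
RRRRK
RRRRW
RRRRK
RRRRK
KKKKK
After op 2 paint(2,2,K):
KKKKK
KKKKK
KRKRR
KRRRR
RRRRK
RRRRW
RRRRK
RRRRK
KKKKK
After op 3 paint(2,2,Y):
KKKKK
KKKKK
KRYRR
KRRRR
RRRRK
RRRRW
RRRRK
RRRRK
KKKKK
After op 4 fill(6,0,G) [23 cells changed]:
KKKKK
KKKKK
KGYGG
KGGGG
GGGGK
GGGGW
GGGGK
GGGGK
KKKKK
After op 5 fill(0,3,R) [12 cells changed]:
RRRRR
RRRRR
RGYGG
RGGGG
GGGGK
GGGGW
GGGGK
GGGGK
KKKKK
After op 6 paint(0,0,R):
RRRRR
RRRRR
RGYGG
RGGGG
GGGGK
GGGGW
GGGGK
GGGGK
KKKKK
After op 7 fill(5,3,B) [23 cells changed]:
RRRRR
RRRRR
RBYBB
RBBBB
BBBBK
BBBBW
BBBBK
BBBBK
KKKKK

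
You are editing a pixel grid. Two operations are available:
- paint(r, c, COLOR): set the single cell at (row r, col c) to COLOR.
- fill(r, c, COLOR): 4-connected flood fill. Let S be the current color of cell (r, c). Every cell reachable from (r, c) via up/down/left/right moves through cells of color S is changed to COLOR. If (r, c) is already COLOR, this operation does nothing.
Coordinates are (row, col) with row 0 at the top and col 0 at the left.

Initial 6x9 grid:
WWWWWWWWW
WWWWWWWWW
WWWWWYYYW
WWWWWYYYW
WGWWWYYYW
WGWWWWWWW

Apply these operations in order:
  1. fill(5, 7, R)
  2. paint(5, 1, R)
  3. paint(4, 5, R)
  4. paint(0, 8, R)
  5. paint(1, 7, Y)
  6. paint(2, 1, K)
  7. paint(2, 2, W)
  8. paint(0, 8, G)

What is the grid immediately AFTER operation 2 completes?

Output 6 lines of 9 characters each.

After op 1 fill(5,7,R) [43 cells changed]:
RRRRRRRRR
RRRRRRRRR
RRRRRYYYR
RRRRRYYYR
RGRRRYYYR
RGRRRRRRR
After op 2 paint(5,1,R):
RRRRRRRRR
RRRRRRRRR
RRRRRYYYR
RRRRRYYYR
RGRRRYYYR
RRRRRRRRR

Answer: RRRRRRRRR
RRRRRRRRR
RRRRRYYYR
RRRRRYYYR
RGRRRYYYR
RRRRRRRRR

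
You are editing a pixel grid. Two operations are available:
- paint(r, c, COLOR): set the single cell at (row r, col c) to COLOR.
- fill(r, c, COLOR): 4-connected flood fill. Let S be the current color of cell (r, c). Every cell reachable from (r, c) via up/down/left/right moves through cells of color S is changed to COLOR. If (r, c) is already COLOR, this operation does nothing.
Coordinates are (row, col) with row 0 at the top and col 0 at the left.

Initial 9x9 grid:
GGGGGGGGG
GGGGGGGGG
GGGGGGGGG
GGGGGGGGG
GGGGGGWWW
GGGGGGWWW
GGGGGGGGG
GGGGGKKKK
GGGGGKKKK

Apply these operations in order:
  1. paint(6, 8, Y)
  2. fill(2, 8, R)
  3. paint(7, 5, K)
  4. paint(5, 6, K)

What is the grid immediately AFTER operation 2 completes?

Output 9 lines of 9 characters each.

Answer: RRRRRRRRR
RRRRRRRRR
RRRRRRRRR
RRRRRRRRR
RRRRRRWWW
RRRRRRWWW
RRRRRRRRY
RRRRRKKKK
RRRRRKKKK

Derivation:
After op 1 paint(6,8,Y):
GGGGGGGGG
GGGGGGGGG
GGGGGGGGG
GGGGGGGGG
GGGGGGWWW
GGGGGGWWW
GGGGGGGGY
GGGGGKKKK
GGGGGKKKK
After op 2 fill(2,8,R) [66 cells changed]:
RRRRRRRRR
RRRRRRRRR
RRRRRRRRR
RRRRRRRRR
RRRRRRWWW
RRRRRRWWW
RRRRRRRRY
RRRRRKKKK
RRRRRKKKK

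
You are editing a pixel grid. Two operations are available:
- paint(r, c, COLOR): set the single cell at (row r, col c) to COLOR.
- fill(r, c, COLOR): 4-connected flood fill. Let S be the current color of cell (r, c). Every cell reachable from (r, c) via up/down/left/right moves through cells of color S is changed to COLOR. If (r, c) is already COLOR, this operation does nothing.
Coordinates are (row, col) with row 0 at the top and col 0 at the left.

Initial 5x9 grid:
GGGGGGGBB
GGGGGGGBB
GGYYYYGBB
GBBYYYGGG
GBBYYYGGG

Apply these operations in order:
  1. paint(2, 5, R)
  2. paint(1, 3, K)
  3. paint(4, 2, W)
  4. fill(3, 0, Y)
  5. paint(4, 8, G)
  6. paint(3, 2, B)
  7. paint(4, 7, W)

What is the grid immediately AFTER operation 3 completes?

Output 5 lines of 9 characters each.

After op 1 paint(2,5,R):
GGGGGGGBB
GGGGGGGBB
GGYYYRGBB
GBBYYYGGG
GBBYYYGGG
After op 2 paint(1,3,K):
GGGGGGGBB
GGGKGGGBB
GGYYYRGBB
GBBYYYGGG
GBBYYYGGG
After op 3 paint(4,2,W):
GGGGGGGBB
GGGKGGGBB
GGYYYRGBB
GBBYYYGGG
GBWYYYGGG

Answer: GGGGGGGBB
GGGKGGGBB
GGYYYRGBB
GBBYYYGGG
GBWYYYGGG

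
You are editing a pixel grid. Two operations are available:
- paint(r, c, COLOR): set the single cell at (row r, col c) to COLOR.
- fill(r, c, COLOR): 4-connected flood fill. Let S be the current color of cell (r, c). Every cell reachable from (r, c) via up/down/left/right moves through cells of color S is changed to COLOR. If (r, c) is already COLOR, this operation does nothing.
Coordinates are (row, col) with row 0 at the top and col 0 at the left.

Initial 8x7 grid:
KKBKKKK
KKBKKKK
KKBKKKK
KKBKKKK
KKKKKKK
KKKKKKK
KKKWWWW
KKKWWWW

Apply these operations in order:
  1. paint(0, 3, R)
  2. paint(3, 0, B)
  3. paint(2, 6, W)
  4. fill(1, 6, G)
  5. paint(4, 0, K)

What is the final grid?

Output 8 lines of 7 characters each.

Answer: GGBRGGG
GGBGGGG
GGBGGGW
BGBGGGG
KGGGGGG
GGGGGGG
GGGWWWW
GGGWWWW

Derivation:
After op 1 paint(0,3,R):
KKBRKKK
KKBKKKK
KKBKKKK
KKBKKKK
KKKKKKK
KKKKKKK
KKKWWWW
KKKWWWW
After op 2 paint(3,0,B):
KKBRKKK
KKBKKKK
KKBKKKK
BKBKKKK
KKKKKKK
KKKKKKK
KKKWWWW
KKKWWWW
After op 3 paint(2,6,W):
KKBRKKK
KKBKKKK
KKBKKKW
BKBKKKK
KKKKKKK
KKKKKKK
KKKWWWW
KKKWWWW
After op 4 fill(1,6,G) [41 cells changed]:
GGBRGGG
GGBGGGG
GGBGGGW
BGBGGGG
GGGGGGG
GGGGGGG
GGGWWWW
GGGWWWW
After op 5 paint(4,0,K):
GGBRGGG
GGBGGGG
GGBGGGW
BGBGGGG
KGGGGGG
GGGGGGG
GGGWWWW
GGGWWWW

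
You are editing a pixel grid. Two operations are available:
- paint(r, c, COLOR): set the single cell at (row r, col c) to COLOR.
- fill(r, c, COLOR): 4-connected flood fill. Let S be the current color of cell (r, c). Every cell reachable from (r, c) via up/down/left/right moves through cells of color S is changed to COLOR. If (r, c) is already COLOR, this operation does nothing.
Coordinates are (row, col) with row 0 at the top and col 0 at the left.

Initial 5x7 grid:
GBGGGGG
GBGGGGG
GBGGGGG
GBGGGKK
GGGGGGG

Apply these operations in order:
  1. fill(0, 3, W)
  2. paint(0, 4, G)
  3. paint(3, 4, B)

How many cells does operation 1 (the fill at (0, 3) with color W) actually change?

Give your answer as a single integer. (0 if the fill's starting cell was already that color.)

Answer: 29

Derivation:
After op 1 fill(0,3,W) [29 cells changed]:
WBWWWWW
WBWWWWW
WBWWWWW
WBWWWKK
WWWWWWW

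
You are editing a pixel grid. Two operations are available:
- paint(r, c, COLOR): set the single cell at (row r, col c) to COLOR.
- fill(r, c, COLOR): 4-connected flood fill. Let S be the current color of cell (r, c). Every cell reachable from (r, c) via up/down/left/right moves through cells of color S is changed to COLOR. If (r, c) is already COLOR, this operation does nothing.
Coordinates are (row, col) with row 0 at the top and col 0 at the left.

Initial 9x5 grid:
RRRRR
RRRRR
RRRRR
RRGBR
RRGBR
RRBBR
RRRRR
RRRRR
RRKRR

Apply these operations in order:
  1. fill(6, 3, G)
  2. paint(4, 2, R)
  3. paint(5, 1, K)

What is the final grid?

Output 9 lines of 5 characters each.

After op 1 fill(6,3,G) [38 cells changed]:
GGGGG
GGGGG
GGGGG
GGGBG
GGGBG
GGBBG
GGGGG
GGGGG
GGKGG
After op 2 paint(4,2,R):
GGGGG
GGGGG
GGGGG
GGGBG
GGRBG
GGBBG
GGGGG
GGGGG
GGKGG
After op 3 paint(5,1,K):
GGGGG
GGGGG
GGGGG
GGGBG
GGRBG
GKBBG
GGGGG
GGGGG
GGKGG

Answer: GGGGG
GGGGG
GGGGG
GGGBG
GGRBG
GKBBG
GGGGG
GGGGG
GGKGG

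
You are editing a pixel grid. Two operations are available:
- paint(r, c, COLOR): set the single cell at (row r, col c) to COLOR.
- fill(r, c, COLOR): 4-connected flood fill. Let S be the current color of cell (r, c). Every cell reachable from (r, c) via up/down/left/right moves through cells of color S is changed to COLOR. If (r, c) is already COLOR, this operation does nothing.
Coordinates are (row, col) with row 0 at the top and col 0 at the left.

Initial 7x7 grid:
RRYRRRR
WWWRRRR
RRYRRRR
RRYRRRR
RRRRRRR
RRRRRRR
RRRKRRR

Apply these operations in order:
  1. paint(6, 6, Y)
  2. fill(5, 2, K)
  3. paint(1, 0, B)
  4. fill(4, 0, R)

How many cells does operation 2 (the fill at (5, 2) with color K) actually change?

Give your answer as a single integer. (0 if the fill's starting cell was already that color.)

After op 1 paint(6,6,Y):
RRYRRRR
WWWRRRR
RRYRRRR
RRYRRRR
RRRRRRR
RRRRRRR
RRRKRRY
After op 2 fill(5,2,K) [39 cells changed]:
RRYKKKK
WWWKKKK
KKYKKKK
KKYKKKK
KKKKKKK
KKKKKKK
KKKKKKY

Answer: 39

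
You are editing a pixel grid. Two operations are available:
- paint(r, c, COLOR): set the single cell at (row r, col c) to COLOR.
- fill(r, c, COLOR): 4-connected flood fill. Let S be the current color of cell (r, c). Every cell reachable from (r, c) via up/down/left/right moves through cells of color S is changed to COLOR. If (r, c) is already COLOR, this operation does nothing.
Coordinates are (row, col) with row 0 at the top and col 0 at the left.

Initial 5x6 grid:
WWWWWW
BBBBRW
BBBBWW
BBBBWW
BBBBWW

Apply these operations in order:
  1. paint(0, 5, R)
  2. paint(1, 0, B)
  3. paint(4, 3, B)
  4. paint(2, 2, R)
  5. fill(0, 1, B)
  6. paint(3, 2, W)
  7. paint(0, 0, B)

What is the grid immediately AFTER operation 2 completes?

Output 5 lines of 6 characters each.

After op 1 paint(0,5,R):
WWWWWR
BBBBRW
BBBBWW
BBBBWW
BBBBWW
After op 2 paint(1,0,B):
WWWWWR
BBBBRW
BBBBWW
BBBBWW
BBBBWW

Answer: WWWWWR
BBBBRW
BBBBWW
BBBBWW
BBBBWW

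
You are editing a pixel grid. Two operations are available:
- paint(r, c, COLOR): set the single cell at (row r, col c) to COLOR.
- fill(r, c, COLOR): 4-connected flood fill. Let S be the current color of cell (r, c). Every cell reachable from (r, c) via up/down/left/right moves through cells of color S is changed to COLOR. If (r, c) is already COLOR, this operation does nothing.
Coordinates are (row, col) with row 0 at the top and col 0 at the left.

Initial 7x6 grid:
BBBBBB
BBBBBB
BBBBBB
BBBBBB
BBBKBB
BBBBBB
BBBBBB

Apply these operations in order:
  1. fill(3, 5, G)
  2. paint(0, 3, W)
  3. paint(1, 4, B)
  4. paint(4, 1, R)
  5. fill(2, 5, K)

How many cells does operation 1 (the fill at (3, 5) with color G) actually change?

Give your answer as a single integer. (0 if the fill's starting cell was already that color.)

After op 1 fill(3,5,G) [41 cells changed]:
GGGGGG
GGGGGG
GGGGGG
GGGGGG
GGGKGG
GGGGGG
GGGGGG

Answer: 41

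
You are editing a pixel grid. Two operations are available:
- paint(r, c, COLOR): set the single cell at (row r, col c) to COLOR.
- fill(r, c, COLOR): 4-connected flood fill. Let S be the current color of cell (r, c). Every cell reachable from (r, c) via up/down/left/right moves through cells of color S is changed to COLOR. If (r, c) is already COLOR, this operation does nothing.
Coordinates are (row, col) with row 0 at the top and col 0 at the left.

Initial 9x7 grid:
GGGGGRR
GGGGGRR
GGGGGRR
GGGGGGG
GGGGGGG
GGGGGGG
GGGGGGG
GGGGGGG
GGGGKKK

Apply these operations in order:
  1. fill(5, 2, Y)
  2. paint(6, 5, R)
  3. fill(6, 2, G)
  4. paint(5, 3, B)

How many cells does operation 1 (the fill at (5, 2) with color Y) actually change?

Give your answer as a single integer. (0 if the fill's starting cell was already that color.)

Answer: 54

Derivation:
After op 1 fill(5,2,Y) [54 cells changed]:
YYYYYRR
YYYYYRR
YYYYYRR
YYYYYYY
YYYYYYY
YYYYYYY
YYYYYYY
YYYYYYY
YYYYKKK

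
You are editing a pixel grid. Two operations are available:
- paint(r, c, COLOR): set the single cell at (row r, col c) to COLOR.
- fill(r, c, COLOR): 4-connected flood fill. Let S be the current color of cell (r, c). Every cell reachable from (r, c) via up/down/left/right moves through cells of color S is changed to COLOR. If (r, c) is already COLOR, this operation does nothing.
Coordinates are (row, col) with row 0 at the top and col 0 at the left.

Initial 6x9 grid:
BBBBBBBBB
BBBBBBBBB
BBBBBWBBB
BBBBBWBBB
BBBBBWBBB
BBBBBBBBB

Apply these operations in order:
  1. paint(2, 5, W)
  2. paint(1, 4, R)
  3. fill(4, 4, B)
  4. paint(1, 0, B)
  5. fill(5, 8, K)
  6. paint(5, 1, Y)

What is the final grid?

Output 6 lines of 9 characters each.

After op 1 paint(2,5,W):
BBBBBBBBB
BBBBBBBBB
BBBBBWBBB
BBBBBWBBB
BBBBBWBBB
BBBBBBBBB
After op 2 paint(1,4,R):
BBBBBBBBB
BBBBRBBBB
BBBBBWBBB
BBBBBWBBB
BBBBBWBBB
BBBBBBBBB
After op 3 fill(4,4,B) [0 cells changed]:
BBBBBBBBB
BBBBRBBBB
BBBBBWBBB
BBBBBWBBB
BBBBBWBBB
BBBBBBBBB
After op 4 paint(1,0,B):
BBBBBBBBB
BBBBRBBBB
BBBBBWBBB
BBBBBWBBB
BBBBBWBBB
BBBBBBBBB
After op 5 fill(5,8,K) [50 cells changed]:
KKKKKKKKK
KKKKRKKKK
KKKKKWKKK
KKKKKWKKK
KKKKKWKKK
KKKKKKKKK
After op 6 paint(5,1,Y):
KKKKKKKKK
KKKKRKKKK
KKKKKWKKK
KKKKKWKKK
KKKKKWKKK
KYKKKKKKK

Answer: KKKKKKKKK
KKKKRKKKK
KKKKKWKKK
KKKKKWKKK
KKKKKWKKK
KYKKKKKKK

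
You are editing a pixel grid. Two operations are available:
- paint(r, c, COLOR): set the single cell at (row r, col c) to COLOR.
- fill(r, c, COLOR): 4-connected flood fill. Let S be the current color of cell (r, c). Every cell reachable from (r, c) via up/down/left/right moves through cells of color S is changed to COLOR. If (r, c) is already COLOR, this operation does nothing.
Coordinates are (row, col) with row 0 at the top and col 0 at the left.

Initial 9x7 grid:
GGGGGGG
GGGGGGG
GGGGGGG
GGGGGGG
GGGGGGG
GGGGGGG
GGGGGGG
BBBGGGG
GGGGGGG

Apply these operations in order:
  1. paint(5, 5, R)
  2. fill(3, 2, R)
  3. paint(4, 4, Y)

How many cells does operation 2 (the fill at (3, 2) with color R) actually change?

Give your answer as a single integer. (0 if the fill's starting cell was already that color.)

Answer: 59

Derivation:
After op 1 paint(5,5,R):
GGGGGGG
GGGGGGG
GGGGGGG
GGGGGGG
GGGGGGG
GGGGGRG
GGGGGGG
BBBGGGG
GGGGGGG
After op 2 fill(3,2,R) [59 cells changed]:
RRRRRRR
RRRRRRR
RRRRRRR
RRRRRRR
RRRRRRR
RRRRRRR
RRRRRRR
BBBRRRR
RRRRRRR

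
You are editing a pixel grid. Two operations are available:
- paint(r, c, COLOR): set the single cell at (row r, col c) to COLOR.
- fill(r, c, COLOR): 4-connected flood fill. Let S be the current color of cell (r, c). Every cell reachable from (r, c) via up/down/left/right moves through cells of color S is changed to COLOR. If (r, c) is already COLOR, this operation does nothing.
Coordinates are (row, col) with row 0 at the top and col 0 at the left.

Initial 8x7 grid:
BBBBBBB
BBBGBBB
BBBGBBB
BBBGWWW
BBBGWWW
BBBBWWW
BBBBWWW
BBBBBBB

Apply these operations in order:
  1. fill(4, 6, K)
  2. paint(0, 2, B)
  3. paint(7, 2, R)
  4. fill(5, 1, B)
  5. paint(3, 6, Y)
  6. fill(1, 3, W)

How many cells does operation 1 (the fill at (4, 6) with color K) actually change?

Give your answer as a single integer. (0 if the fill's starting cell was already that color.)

Answer: 12

Derivation:
After op 1 fill(4,6,K) [12 cells changed]:
BBBBBBB
BBBGBBB
BBBGBBB
BBBGKKK
BBBGKKK
BBBBKKK
BBBBKKK
BBBBBBB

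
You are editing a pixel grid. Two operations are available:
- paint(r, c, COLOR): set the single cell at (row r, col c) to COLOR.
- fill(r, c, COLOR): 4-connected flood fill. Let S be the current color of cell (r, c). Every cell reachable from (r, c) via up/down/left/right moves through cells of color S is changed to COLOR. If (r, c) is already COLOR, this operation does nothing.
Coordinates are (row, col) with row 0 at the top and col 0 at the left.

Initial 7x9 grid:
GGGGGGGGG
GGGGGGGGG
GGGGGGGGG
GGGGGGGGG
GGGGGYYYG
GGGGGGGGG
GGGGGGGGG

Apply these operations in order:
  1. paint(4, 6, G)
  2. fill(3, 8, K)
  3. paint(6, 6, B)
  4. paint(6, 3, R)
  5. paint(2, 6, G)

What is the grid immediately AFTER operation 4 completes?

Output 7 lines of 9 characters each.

Answer: KKKKKKKKK
KKKKKKKKK
KKKKKKKKK
KKKKKKKKK
KKKKKYKYK
KKKKKKKKK
KKKRKKBKK

Derivation:
After op 1 paint(4,6,G):
GGGGGGGGG
GGGGGGGGG
GGGGGGGGG
GGGGGGGGG
GGGGGYGYG
GGGGGGGGG
GGGGGGGGG
After op 2 fill(3,8,K) [61 cells changed]:
KKKKKKKKK
KKKKKKKKK
KKKKKKKKK
KKKKKKKKK
KKKKKYKYK
KKKKKKKKK
KKKKKKKKK
After op 3 paint(6,6,B):
KKKKKKKKK
KKKKKKKKK
KKKKKKKKK
KKKKKKKKK
KKKKKYKYK
KKKKKKKKK
KKKKKKBKK
After op 4 paint(6,3,R):
KKKKKKKKK
KKKKKKKKK
KKKKKKKKK
KKKKKKKKK
KKKKKYKYK
KKKKKKKKK
KKKRKKBKK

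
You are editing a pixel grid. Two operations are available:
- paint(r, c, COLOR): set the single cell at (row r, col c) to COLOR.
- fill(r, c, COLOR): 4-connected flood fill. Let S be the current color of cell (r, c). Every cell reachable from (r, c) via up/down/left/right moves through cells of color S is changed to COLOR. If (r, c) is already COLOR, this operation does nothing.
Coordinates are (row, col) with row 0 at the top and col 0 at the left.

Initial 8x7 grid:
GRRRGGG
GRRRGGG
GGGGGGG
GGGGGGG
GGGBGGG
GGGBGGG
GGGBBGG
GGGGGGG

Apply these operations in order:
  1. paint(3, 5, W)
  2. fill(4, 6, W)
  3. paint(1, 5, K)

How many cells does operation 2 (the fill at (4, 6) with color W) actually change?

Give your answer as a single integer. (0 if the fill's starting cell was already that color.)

Answer: 45

Derivation:
After op 1 paint(3,5,W):
GRRRGGG
GRRRGGG
GGGGGGG
GGGGGWG
GGGBGGG
GGGBGGG
GGGBBGG
GGGGGGG
After op 2 fill(4,6,W) [45 cells changed]:
WRRRWWW
WRRRWWW
WWWWWWW
WWWWWWW
WWWBWWW
WWWBWWW
WWWBBWW
WWWWWWW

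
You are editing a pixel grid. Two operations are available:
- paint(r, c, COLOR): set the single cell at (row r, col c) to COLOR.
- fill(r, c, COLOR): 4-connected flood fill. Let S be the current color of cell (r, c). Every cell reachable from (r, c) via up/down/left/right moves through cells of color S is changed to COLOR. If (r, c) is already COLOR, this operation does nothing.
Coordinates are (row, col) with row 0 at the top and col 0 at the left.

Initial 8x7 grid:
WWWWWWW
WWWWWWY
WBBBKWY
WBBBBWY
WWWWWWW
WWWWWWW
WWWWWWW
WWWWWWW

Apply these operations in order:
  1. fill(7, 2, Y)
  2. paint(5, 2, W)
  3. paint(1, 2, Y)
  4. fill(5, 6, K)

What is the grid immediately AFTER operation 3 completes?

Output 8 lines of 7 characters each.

After op 1 fill(7,2,Y) [45 cells changed]:
YYYYYYY
YYYYYYY
YBBBKYY
YBBBBYY
YYYYYYY
YYYYYYY
YYYYYYY
YYYYYYY
After op 2 paint(5,2,W):
YYYYYYY
YYYYYYY
YBBBKYY
YBBBBYY
YYYYYYY
YYWYYYY
YYYYYYY
YYYYYYY
After op 3 paint(1,2,Y):
YYYYYYY
YYYYYYY
YBBBKYY
YBBBBYY
YYYYYYY
YYWYYYY
YYYYYYY
YYYYYYY

Answer: YYYYYYY
YYYYYYY
YBBBKYY
YBBBBYY
YYYYYYY
YYWYYYY
YYYYYYY
YYYYYYY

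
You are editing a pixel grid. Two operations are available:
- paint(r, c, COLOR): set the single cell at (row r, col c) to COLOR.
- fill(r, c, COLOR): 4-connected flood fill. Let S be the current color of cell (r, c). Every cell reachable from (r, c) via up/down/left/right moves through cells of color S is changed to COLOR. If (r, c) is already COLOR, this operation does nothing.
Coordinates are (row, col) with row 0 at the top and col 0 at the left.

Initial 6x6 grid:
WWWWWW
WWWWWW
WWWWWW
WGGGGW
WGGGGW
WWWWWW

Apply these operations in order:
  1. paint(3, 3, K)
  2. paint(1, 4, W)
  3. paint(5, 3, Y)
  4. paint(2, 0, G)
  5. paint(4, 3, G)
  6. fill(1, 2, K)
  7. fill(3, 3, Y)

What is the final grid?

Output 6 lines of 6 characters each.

Answer: YYYYYY
YYYYYY
GYYYYY
WGGYGY
WGGGGY
WWWYYY

Derivation:
After op 1 paint(3,3,K):
WWWWWW
WWWWWW
WWWWWW
WGGKGW
WGGGGW
WWWWWW
After op 2 paint(1,4,W):
WWWWWW
WWWWWW
WWWWWW
WGGKGW
WGGGGW
WWWWWW
After op 3 paint(5,3,Y):
WWWWWW
WWWWWW
WWWWWW
WGGKGW
WGGGGW
WWWYWW
After op 4 paint(2,0,G):
WWWWWW
WWWWWW
GWWWWW
WGGKGW
WGGGGW
WWWYWW
After op 5 paint(4,3,G):
WWWWWW
WWWWWW
GWWWWW
WGGKGW
WGGGGW
WWWYWW
After op 6 fill(1,2,K) [21 cells changed]:
KKKKKK
KKKKKK
GKKKKK
WGGKGK
WGGGGK
WWWYKK
After op 7 fill(3,3,Y) [22 cells changed]:
YYYYYY
YYYYYY
GYYYYY
WGGYGY
WGGGGY
WWWYYY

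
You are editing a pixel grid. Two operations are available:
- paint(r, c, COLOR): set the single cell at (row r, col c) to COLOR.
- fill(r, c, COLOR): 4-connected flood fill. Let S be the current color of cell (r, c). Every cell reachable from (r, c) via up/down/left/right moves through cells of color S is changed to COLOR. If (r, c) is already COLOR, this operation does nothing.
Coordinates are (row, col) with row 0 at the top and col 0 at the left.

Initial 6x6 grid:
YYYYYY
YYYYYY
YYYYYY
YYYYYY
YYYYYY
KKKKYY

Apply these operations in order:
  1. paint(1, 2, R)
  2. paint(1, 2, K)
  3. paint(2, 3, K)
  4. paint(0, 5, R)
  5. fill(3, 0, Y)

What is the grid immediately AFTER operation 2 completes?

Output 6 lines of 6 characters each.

Answer: YYYYYY
YYKYYY
YYYYYY
YYYYYY
YYYYYY
KKKKYY

Derivation:
After op 1 paint(1,2,R):
YYYYYY
YYRYYY
YYYYYY
YYYYYY
YYYYYY
KKKKYY
After op 2 paint(1,2,K):
YYYYYY
YYKYYY
YYYYYY
YYYYYY
YYYYYY
KKKKYY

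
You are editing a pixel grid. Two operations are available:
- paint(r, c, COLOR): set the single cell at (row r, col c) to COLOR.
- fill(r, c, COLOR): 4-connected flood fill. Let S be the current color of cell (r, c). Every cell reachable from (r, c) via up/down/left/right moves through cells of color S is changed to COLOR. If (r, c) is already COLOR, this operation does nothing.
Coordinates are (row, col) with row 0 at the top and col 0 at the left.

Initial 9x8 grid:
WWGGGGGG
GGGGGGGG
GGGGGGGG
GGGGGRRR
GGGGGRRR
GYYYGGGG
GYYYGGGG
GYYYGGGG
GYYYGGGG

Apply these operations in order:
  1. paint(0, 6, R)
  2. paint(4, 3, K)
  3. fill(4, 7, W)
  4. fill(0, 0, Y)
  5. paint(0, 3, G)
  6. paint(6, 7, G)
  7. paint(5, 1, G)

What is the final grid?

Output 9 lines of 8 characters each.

After op 1 paint(0,6,R):
WWGGGGRG
GGGGGGGG
GGGGGGGG
GGGGGRRR
GGGGGRRR
GYYYGGGG
GYYYGGGG
GYYYGGGG
GYYYGGGG
After op 2 paint(4,3,K):
WWGGGGRG
GGGGGGGG
GGGGGGGG
GGGGGRRR
GGGKGRRR
GYYYGGGG
GYYYGGGG
GYYYGGGG
GYYYGGGG
After op 3 fill(4,7,W) [6 cells changed]:
WWGGGGRG
GGGGGGGG
GGGGGGGG
GGGGGWWW
GGGKGWWW
GYYYGGGG
GYYYGGGG
GYYYGGGG
GYYYGGGG
After op 4 fill(0,0,Y) [2 cells changed]:
YYGGGGRG
GGGGGGGG
GGGGGGGG
GGGGGWWW
GGGKGWWW
GYYYGGGG
GYYYGGGG
GYYYGGGG
GYYYGGGG
After op 5 paint(0,3,G):
YYGGGGRG
GGGGGGGG
GGGGGGGG
GGGGGWWW
GGGKGWWW
GYYYGGGG
GYYYGGGG
GYYYGGGG
GYYYGGGG
After op 6 paint(6,7,G):
YYGGGGRG
GGGGGGGG
GGGGGGGG
GGGGGWWW
GGGKGWWW
GYYYGGGG
GYYYGGGG
GYYYGGGG
GYYYGGGG
After op 7 paint(5,1,G):
YYGGGGRG
GGGGGGGG
GGGGGGGG
GGGGGWWW
GGGKGWWW
GGYYGGGG
GYYYGGGG
GYYYGGGG
GYYYGGGG

Answer: YYGGGGRG
GGGGGGGG
GGGGGGGG
GGGGGWWW
GGGKGWWW
GGYYGGGG
GYYYGGGG
GYYYGGGG
GYYYGGGG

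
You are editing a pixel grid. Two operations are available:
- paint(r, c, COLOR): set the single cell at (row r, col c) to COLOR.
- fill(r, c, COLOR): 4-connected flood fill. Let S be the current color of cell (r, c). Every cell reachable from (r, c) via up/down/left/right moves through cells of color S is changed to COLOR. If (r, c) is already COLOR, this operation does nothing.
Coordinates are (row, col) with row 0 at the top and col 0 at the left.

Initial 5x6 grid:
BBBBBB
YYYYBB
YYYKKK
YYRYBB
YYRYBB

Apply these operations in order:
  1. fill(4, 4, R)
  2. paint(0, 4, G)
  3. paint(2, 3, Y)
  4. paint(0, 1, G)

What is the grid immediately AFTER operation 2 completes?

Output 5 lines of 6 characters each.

Answer: BBBBGB
YYYYBB
YYYKKK
YYRYRR
YYRYRR

Derivation:
After op 1 fill(4,4,R) [4 cells changed]:
BBBBBB
YYYYBB
YYYKKK
YYRYRR
YYRYRR
After op 2 paint(0,4,G):
BBBBGB
YYYYBB
YYYKKK
YYRYRR
YYRYRR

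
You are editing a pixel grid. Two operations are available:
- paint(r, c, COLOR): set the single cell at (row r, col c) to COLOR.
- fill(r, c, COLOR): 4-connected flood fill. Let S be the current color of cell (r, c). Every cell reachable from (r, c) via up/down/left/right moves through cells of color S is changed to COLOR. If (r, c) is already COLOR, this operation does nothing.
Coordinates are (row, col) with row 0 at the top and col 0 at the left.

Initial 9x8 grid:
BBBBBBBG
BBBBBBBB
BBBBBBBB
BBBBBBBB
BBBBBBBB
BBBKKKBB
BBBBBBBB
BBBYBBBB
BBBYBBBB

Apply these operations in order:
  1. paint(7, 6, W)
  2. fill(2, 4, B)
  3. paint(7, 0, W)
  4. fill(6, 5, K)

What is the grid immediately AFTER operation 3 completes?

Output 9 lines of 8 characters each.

After op 1 paint(7,6,W):
BBBBBBBG
BBBBBBBB
BBBBBBBB
BBBBBBBB
BBBBBBBB
BBBKKKBB
BBBBBBBB
BBBYBBWB
BBBYBBBB
After op 2 fill(2,4,B) [0 cells changed]:
BBBBBBBG
BBBBBBBB
BBBBBBBB
BBBBBBBB
BBBBBBBB
BBBKKKBB
BBBBBBBB
BBBYBBWB
BBBYBBBB
After op 3 paint(7,0,W):
BBBBBBBG
BBBBBBBB
BBBBBBBB
BBBBBBBB
BBBBBBBB
BBBKKKBB
BBBBBBBB
WBBYBBWB
BBBYBBBB

Answer: BBBBBBBG
BBBBBBBB
BBBBBBBB
BBBBBBBB
BBBBBBBB
BBBKKKBB
BBBBBBBB
WBBYBBWB
BBBYBBBB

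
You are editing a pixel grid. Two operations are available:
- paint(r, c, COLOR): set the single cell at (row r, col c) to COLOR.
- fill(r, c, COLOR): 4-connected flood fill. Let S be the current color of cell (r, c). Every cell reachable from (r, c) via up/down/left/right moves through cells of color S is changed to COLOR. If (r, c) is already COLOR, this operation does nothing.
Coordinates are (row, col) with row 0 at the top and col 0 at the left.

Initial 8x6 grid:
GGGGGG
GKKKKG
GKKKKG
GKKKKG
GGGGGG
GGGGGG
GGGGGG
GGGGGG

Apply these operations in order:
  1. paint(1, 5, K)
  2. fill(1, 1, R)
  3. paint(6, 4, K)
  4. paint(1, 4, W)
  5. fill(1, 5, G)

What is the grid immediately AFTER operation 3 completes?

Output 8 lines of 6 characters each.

Answer: GGGGGG
GRRRRR
GRRRRG
GRRRRG
GGGGGG
GGGGGG
GGGGKG
GGGGGG

Derivation:
After op 1 paint(1,5,K):
GGGGGG
GKKKKK
GKKKKG
GKKKKG
GGGGGG
GGGGGG
GGGGGG
GGGGGG
After op 2 fill(1,1,R) [13 cells changed]:
GGGGGG
GRRRRR
GRRRRG
GRRRRG
GGGGGG
GGGGGG
GGGGGG
GGGGGG
After op 3 paint(6,4,K):
GGGGGG
GRRRRR
GRRRRG
GRRRRG
GGGGGG
GGGGGG
GGGGKG
GGGGGG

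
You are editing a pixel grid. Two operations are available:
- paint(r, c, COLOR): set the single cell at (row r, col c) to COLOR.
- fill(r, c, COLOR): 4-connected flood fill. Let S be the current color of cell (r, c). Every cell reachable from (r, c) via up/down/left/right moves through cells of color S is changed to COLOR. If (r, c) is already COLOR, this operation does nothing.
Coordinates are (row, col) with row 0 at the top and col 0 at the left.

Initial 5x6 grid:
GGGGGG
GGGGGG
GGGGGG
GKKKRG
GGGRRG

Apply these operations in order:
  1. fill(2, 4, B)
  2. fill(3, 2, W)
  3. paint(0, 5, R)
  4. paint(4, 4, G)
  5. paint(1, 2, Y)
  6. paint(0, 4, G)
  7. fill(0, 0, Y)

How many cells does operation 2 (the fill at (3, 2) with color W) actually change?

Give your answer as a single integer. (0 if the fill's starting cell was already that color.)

After op 1 fill(2,4,B) [24 cells changed]:
BBBBBB
BBBBBB
BBBBBB
BKKKRB
BBBRRB
After op 2 fill(3,2,W) [3 cells changed]:
BBBBBB
BBBBBB
BBBBBB
BWWWRB
BBBRRB

Answer: 3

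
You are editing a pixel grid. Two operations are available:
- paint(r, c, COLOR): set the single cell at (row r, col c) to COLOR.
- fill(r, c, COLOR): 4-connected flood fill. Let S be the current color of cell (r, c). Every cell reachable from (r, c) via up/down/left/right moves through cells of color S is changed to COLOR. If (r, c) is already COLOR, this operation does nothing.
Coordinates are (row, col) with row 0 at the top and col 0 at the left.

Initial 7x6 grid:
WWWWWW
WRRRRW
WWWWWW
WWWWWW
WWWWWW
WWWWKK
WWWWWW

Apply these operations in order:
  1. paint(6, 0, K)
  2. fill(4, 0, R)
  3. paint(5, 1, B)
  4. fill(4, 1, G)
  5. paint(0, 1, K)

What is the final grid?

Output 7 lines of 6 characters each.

After op 1 paint(6,0,K):
WWWWWW
WRRRRW
WWWWWW
WWWWWW
WWWWWW
WWWWKK
KWWWWW
After op 2 fill(4,0,R) [35 cells changed]:
RRRRRR
RRRRRR
RRRRRR
RRRRRR
RRRRRR
RRRRKK
KRRRRR
After op 3 paint(5,1,B):
RRRRRR
RRRRRR
RRRRRR
RRRRRR
RRRRRR
RBRRKK
KRRRRR
After op 4 fill(4,1,G) [38 cells changed]:
GGGGGG
GGGGGG
GGGGGG
GGGGGG
GGGGGG
GBGGKK
KGGGGG
After op 5 paint(0,1,K):
GKGGGG
GGGGGG
GGGGGG
GGGGGG
GGGGGG
GBGGKK
KGGGGG

Answer: GKGGGG
GGGGGG
GGGGGG
GGGGGG
GGGGGG
GBGGKK
KGGGGG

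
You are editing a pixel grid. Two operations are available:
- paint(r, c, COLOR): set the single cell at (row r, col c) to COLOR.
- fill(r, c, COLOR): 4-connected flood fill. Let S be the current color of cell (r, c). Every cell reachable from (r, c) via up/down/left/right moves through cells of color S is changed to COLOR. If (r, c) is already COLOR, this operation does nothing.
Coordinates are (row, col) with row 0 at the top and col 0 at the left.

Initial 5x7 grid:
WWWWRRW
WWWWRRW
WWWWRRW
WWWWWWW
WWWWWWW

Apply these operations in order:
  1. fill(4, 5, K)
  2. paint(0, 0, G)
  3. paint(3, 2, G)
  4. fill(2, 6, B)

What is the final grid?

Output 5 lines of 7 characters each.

Answer: GBBBRRB
BBBBRRB
BBBBRRB
BBGBBBB
BBBBBBB

Derivation:
After op 1 fill(4,5,K) [29 cells changed]:
KKKKRRK
KKKKRRK
KKKKRRK
KKKKKKK
KKKKKKK
After op 2 paint(0,0,G):
GKKKRRK
KKKKRRK
KKKKRRK
KKKKKKK
KKKKKKK
After op 3 paint(3,2,G):
GKKKRRK
KKKKRRK
KKKKRRK
KKGKKKK
KKKKKKK
After op 4 fill(2,6,B) [27 cells changed]:
GBBBRRB
BBBBRRB
BBBBRRB
BBGBBBB
BBBBBBB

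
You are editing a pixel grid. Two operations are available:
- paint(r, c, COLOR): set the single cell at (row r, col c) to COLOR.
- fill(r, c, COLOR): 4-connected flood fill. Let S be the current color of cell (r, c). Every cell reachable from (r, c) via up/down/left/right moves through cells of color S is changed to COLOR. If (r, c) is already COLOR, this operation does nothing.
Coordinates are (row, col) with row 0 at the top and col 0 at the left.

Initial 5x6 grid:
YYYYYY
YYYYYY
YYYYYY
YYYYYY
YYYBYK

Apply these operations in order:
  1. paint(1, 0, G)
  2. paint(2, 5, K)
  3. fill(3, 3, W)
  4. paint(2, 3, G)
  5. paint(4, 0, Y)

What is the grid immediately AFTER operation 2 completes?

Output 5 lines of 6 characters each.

After op 1 paint(1,0,G):
YYYYYY
GYYYYY
YYYYYY
YYYYYY
YYYBYK
After op 2 paint(2,5,K):
YYYYYY
GYYYYY
YYYYYK
YYYYYY
YYYBYK

Answer: YYYYYY
GYYYYY
YYYYYK
YYYYYY
YYYBYK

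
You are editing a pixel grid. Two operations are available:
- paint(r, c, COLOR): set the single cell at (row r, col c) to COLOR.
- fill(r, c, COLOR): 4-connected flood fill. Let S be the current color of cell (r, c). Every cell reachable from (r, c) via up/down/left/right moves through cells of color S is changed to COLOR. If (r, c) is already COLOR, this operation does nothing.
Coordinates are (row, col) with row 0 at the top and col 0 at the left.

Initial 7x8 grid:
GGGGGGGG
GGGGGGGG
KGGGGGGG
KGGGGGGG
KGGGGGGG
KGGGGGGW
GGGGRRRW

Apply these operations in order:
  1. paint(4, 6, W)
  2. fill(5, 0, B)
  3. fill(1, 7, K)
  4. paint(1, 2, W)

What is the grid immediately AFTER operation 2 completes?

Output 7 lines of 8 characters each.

Answer: GGGGGGGG
GGGGGGGG
BGGGGGGG
BGGGGGGG
BGGGGGWG
BGGGGGGW
GGGGRRRW

Derivation:
After op 1 paint(4,6,W):
GGGGGGGG
GGGGGGGG
KGGGGGGG
KGGGGGGG
KGGGGGWG
KGGGGGGW
GGGGRRRW
After op 2 fill(5,0,B) [4 cells changed]:
GGGGGGGG
GGGGGGGG
BGGGGGGG
BGGGGGGG
BGGGGGWG
BGGGGGGW
GGGGRRRW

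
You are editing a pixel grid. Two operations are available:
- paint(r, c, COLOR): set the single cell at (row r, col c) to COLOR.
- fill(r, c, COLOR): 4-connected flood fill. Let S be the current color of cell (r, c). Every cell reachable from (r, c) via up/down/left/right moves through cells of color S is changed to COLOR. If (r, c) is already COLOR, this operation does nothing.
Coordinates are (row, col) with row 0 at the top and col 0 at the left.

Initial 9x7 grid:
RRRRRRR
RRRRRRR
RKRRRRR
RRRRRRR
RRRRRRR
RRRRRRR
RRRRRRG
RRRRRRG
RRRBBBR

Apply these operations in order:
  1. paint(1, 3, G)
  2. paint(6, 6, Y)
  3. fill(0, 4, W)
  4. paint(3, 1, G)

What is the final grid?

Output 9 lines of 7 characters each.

Answer: WWWWWWW
WWWGWWW
WKWWWWW
WGWWWWW
WWWWWWW
WWWWWWW
WWWWWWY
WWWWWWG
WWWBBBR

Derivation:
After op 1 paint(1,3,G):
RRRRRRR
RRRGRRR
RKRRRRR
RRRRRRR
RRRRRRR
RRRRRRR
RRRRRRG
RRRRRRG
RRRBBBR
After op 2 paint(6,6,Y):
RRRRRRR
RRRGRRR
RKRRRRR
RRRRRRR
RRRRRRR
RRRRRRR
RRRRRRY
RRRRRRG
RRRBBBR
After op 3 fill(0,4,W) [55 cells changed]:
WWWWWWW
WWWGWWW
WKWWWWW
WWWWWWW
WWWWWWW
WWWWWWW
WWWWWWY
WWWWWWG
WWWBBBR
After op 4 paint(3,1,G):
WWWWWWW
WWWGWWW
WKWWWWW
WGWWWWW
WWWWWWW
WWWWWWW
WWWWWWY
WWWWWWG
WWWBBBR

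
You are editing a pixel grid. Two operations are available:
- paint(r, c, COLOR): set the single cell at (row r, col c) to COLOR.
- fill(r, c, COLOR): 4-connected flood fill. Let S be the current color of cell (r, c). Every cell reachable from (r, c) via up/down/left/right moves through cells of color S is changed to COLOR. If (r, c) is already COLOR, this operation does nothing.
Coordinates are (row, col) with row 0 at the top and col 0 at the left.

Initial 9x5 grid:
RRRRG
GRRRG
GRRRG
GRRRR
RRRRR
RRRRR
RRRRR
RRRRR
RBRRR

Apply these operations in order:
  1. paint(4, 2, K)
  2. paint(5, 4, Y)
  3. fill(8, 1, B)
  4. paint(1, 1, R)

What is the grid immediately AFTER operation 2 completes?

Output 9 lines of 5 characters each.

After op 1 paint(4,2,K):
RRRRG
GRRRG
GRRRG
GRRRR
RRKRR
RRRRR
RRRRR
RRRRR
RBRRR
After op 2 paint(5,4,Y):
RRRRG
GRRRG
GRRRG
GRRRR
RRKRR
RRRRY
RRRRR
RRRRR
RBRRR

Answer: RRRRG
GRRRG
GRRRG
GRRRR
RRKRR
RRRRY
RRRRR
RRRRR
RBRRR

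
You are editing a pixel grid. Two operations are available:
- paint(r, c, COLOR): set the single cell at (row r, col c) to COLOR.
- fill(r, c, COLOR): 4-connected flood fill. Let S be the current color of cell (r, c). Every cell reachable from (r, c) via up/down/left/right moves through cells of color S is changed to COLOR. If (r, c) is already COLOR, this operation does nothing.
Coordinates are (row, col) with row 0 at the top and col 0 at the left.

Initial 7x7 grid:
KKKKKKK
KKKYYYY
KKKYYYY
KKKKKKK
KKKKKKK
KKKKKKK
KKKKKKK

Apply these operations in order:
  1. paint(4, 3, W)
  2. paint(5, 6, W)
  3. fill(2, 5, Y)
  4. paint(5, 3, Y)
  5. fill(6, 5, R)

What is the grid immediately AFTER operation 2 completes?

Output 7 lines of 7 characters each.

Answer: KKKKKKK
KKKYYYY
KKKYYYY
KKKKKKK
KKKWKKK
KKKKKKW
KKKKKKK

Derivation:
After op 1 paint(4,3,W):
KKKKKKK
KKKYYYY
KKKYYYY
KKKKKKK
KKKWKKK
KKKKKKK
KKKKKKK
After op 2 paint(5,6,W):
KKKKKKK
KKKYYYY
KKKYYYY
KKKKKKK
KKKWKKK
KKKKKKW
KKKKKKK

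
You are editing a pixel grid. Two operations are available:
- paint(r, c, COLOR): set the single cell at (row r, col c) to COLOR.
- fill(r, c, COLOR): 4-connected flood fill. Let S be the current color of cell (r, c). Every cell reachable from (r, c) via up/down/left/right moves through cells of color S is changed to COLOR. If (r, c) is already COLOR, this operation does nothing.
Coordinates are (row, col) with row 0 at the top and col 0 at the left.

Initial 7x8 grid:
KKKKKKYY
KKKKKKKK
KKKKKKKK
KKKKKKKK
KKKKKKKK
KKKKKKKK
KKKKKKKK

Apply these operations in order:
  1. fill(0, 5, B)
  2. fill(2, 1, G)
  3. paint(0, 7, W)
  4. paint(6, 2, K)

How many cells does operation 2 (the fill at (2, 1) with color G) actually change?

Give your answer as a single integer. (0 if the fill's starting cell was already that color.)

After op 1 fill(0,5,B) [54 cells changed]:
BBBBBBYY
BBBBBBBB
BBBBBBBB
BBBBBBBB
BBBBBBBB
BBBBBBBB
BBBBBBBB
After op 2 fill(2,1,G) [54 cells changed]:
GGGGGGYY
GGGGGGGG
GGGGGGGG
GGGGGGGG
GGGGGGGG
GGGGGGGG
GGGGGGGG

Answer: 54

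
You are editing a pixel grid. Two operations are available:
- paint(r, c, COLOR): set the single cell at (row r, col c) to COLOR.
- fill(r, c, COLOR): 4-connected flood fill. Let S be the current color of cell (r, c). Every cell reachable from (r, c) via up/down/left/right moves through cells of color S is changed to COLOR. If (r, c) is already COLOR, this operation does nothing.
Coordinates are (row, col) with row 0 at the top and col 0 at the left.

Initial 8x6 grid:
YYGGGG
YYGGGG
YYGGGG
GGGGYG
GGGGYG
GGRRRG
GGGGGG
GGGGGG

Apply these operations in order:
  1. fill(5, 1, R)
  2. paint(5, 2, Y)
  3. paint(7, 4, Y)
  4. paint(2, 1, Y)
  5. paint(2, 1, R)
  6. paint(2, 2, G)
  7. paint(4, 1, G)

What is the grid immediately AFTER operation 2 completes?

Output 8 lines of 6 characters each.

Answer: YYRRRR
YYRRRR
YYRRRR
RRRRYR
RRRRYR
RRYRRR
RRRRRR
RRRRRR

Derivation:
After op 1 fill(5,1,R) [37 cells changed]:
YYRRRR
YYRRRR
YYRRRR
RRRRYR
RRRRYR
RRRRRR
RRRRRR
RRRRRR
After op 2 paint(5,2,Y):
YYRRRR
YYRRRR
YYRRRR
RRRRYR
RRRRYR
RRYRRR
RRRRRR
RRRRRR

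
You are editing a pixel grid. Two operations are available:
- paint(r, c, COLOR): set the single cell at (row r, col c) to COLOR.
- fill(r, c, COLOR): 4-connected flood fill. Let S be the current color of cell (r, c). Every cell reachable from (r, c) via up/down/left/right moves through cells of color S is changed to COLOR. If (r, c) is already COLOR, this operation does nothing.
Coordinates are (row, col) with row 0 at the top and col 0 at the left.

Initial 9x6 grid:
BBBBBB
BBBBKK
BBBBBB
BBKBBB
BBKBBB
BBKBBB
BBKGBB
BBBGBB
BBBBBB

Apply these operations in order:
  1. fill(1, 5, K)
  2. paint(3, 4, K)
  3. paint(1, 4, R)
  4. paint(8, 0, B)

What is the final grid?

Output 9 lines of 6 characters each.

After op 1 fill(1,5,K) [0 cells changed]:
BBBBBB
BBBBKK
BBBBBB
BBKBBB
BBKBBB
BBKBBB
BBKGBB
BBBGBB
BBBBBB
After op 2 paint(3,4,K):
BBBBBB
BBBBKK
BBBBBB
BBKBKB
BBKBBB
BBKBBB
BBKGBB
BBBGBB
BBBBBB
After op 3 paint(1,4,R):
BBBBBB
BBBBRK
BBBBBB
BBKBKB
BBKBBB
BBKBBB
BBKGBB
BBBGBB
BBBBBB
After op 4 paint(8,0,B):
BBBBBB
BBBBRK
BBBBBB
BBKBKB
BBKBBB
BBKBBB
BBKGBB
BBBGBB
BBBBBB

Answer: BBBBBB
BBBBRK
BBBBBB
BBKBKB
BBKBBB
BBKBBB
BBKGBB
BBBGBB
BBBBBB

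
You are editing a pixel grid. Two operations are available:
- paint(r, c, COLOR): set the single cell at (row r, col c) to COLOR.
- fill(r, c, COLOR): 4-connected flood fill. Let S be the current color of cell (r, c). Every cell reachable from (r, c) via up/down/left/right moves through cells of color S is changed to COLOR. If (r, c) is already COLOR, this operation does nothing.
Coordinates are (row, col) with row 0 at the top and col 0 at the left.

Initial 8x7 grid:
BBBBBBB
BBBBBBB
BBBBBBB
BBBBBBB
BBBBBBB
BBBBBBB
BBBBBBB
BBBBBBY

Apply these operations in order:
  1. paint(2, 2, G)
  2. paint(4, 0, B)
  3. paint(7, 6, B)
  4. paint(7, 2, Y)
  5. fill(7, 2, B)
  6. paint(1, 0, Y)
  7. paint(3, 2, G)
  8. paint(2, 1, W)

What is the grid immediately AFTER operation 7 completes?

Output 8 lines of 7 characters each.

Answer: BBBBBBB
YBBBBBB
BBGBBBB
BBGBBBB
BBBBBBB
BBBBBBB
BBBBBBB
BBBBBBB

Derivation:
After op 1 paint(2,2,G):
BBBBBBB
BBBBBBB
BBGBBBB
BBBBBBB
BBBBBBB
BBBBBBB
BBBBBBB
BBBBBBY
After op 2 paint(4,0,B):
BBBBBBB
BBBBBBB
BBGBBBB
BBBBBBB
BBBBBBB
BBBBBBB
BBBBBBB
BBBBBBY
After op 3 paint(7,6,B):
BBBBBBB
BBBBBBB
BBGBBBB
BBBBBBB
BBBBBBB
BBBBBBB
BBBBBBB
BBBBBBB
After op 4 paint(7,2,Y):
BBBBBBB
BBBBBBB
BBGBBBB
BBBBBBB
BBBBBBB
BBBBBBB
BBBBBBB
BBYBBBB
After op 5 fill(7,2,B) [1 cells changed]:
BBBBBBB
BBBBBBB
BBGBBBB
BBBBBBB
BBBBBBB
BBBBBBB
BBBBBBB
BBBBBBB
After op 6 paint(1,0,Y):
BBBBBBB
YBBBBBB
BBGBBBB
BBBBBBB
BBBBBBB
BBBBBBB
BBBBBBB
BBBBBBB
After op 7 paint(3,2,G):
BBBBBBB
YBBBBBB
BBGBBBB
BBGBBBB
BBBBBBB
BBBBBBB
BBBBBBB
BBBBBBB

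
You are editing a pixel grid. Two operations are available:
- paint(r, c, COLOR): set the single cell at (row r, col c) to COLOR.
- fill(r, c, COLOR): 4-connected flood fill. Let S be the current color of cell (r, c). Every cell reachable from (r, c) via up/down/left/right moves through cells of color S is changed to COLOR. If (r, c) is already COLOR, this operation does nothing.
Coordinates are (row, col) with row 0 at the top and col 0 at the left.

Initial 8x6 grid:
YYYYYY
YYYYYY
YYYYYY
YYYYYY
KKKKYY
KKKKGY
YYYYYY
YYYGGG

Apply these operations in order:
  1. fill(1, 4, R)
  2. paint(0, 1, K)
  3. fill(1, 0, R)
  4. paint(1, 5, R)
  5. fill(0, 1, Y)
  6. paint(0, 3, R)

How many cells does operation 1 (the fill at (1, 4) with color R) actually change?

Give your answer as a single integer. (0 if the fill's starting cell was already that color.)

Answer: 36

Derivation:
After op 1 fill(1,4,R) [36 cells changed]:
RRRRRR
RRRRRR
RRRRRR
RRRRRR
KKKKRR
KKKKGR
RRRRRR
RRRGGG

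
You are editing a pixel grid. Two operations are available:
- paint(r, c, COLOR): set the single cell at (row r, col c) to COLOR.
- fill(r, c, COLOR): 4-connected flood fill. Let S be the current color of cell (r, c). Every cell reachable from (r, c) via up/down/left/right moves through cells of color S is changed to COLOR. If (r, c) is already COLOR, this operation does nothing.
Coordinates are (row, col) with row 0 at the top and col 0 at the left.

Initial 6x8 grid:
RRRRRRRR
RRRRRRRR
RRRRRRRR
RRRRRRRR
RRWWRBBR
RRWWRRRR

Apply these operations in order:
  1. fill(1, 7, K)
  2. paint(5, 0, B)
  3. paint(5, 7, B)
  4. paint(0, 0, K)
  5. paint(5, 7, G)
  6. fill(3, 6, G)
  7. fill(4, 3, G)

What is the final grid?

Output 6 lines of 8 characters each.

After op 1 fill(1,7,K) [42 cells changed]:
KKKKKKKK
KKKKKKKK
KKKKKKKK
KKKKKKKK
KKWWKBBK
KKWWKKKK
After op 2 paint(5,0,B):
KKKKKKKK
KKKKKKKK
KKKKKKKK
KKKKKKKK
KKWWKBBK
BKWWKKKK
After op 3 paint(5,7,B):
KKKKKKKK
KKKKKKKK
KKKKKKKK
KKKKKKKK
KKWWKBBK
BKWWKKKB
After op 4 paint(0,0,K):
KKKKKKKK
KKKKKKKK
KKKKKKKK
KKKKKKKK
KKWWKBBK
BKWWKKKB
After op 5 paint(5,7,G):
KKKKKKKK
KKKKKKKK
KKKKKKKK
KKKKKKKK
KKWWKBBK
BKWWKKKG
After op 6 fill(3,6,G) [40 cells changed]:
GGGGGGGG
GGGGGGGG
GGGGGGGG
GGGGGGGG
GGWWGBBG
BGWWGGGG
After op 7 fill(4,3,G) [4 cells changed]:
GGGGGGGG
GGGGGGGG
GGGGGGGG
GGGGGGGG
GGGGGBBG
BGGGGGGG

Answer: GGGGGGGG
GGGGGGGG
GGGGGGGG
GGGGGGGG
GGGGGBBG
BGGGGGGG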